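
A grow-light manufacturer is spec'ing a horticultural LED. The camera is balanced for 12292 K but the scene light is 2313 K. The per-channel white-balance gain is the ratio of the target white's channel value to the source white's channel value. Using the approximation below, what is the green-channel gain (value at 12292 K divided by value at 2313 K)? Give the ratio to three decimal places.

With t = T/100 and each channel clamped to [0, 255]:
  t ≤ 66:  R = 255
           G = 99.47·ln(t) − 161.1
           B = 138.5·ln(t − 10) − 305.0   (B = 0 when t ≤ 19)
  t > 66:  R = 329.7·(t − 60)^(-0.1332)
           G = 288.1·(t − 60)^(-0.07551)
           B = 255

At 2313 K (t = 23.13):
  G = 99.47·ln 23.13 − 161.1 = 99.47·3.1411 − 161.1 = 151.348.
At 12292 K (t = 122.92):
  G = 288.1·(122.92 − 60)^(-0.07551) = 288.1·62.92^(-0.07551) = 288.1·0.73143 = 210.725.
Gain = 210.725 / 151.348 = 1.3923 → 1.392.

1.392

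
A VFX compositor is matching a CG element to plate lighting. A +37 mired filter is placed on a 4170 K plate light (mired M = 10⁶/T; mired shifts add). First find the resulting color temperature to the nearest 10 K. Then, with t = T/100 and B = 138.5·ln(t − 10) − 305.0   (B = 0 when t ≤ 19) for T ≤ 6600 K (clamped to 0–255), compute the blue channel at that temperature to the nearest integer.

M_in = 10⁶/4170 = 239.81; M_out = 239.81 + (+37) = 276.81.
T_out = 10⁶/276.81 = 3612.6 K → 3610 K; t = 36.1.
B = 138.5·ln(36.1 − 10) − 305.0 = 138.5·ln 26.1 − 305.0 = 138.5·3.2619 − 305.0 = 146.778.
Rounded: 147.

147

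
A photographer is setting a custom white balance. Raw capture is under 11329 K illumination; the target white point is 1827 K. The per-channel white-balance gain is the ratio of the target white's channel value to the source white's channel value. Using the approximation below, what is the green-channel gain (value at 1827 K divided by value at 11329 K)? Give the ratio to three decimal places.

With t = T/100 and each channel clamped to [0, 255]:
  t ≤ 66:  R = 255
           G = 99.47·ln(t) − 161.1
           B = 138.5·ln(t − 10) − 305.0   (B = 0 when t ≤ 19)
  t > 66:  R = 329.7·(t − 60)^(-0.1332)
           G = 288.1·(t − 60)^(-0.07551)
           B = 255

0.599

At 11329 K (t = 113.29):
  G = 288.1·(113.29 − 60)^(-0.07551) = 288.1·53.29^(-0.07551) = 288.1·0.74066 = 213.385.
At 1827 K (t = 18.27):
  G = 99.47·ln 18.27 − 161.1 = 99.47·2.9053 − 161.1 = 127.886.
Gain = 127.886 / 213.385 = 0.5993 → 0.599.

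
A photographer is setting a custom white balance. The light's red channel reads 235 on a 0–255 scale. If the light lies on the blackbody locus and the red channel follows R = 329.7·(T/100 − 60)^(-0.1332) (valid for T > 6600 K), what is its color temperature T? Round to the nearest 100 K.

(t − 60)^(-0.1332) = 235/329.7 = 0.71277.
t − 60 = 0.71277^(1/-0.1332) = 0.71277^(-7.508) = 12.705, so t = 72.705.
T = 100·t = 7271 K → 7300 K to the nearest 100 K.

7300 K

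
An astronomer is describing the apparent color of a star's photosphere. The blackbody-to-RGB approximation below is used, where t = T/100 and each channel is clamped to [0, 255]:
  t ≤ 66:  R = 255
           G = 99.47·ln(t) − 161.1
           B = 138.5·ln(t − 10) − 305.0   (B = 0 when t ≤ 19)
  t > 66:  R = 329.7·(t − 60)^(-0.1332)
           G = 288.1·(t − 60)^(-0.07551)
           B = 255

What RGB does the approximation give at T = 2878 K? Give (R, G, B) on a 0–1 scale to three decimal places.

t = 2878/100 = 28.78; the t ≤ 66 branch applies.
R = 255 by definition for t ≤ 66.
G = 99.47·ln 28.78 − 161.1 = 99.47·3.3597 − 161.1 = 173.087.
B = 138.5·ln(28.78 − 10) − 305.0 = 138.5·ln 18.78 − 305.0 = 138.5·2.9328 − 305.0 = 101.192.
Dividing each by 255: (1.0000, 0.6788, 0.3968) → (1.000, 0.679, 0.397).

(1.000, 0.679, 0.397)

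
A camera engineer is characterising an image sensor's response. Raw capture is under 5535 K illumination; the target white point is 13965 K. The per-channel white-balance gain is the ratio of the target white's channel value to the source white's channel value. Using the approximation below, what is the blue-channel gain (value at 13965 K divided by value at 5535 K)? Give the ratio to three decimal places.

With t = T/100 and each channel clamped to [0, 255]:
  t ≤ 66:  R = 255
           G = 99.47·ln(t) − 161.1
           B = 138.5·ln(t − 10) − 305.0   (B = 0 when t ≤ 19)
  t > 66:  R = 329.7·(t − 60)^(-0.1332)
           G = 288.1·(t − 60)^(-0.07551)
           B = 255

1.142

At 5535 K (t = 55.35):
  B = 138.5·ln(55.35 − 10) − 305.0 = 138.5·ln 45.35 − 305.0 = 138.5·3.8144 − 305.0 = 223.296.
At 13965 K (t = 139.65):
  B = 255 by definition for t > 66.
Gain = 255.000 / 223.296 = 1.1420 → 1.142.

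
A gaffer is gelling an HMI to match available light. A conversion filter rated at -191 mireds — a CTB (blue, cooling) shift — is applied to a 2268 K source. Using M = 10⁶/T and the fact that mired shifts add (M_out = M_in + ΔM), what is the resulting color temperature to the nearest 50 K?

4000 K

M_in = 10⁶/2268 = 440.92 mireds.
M_out = 440.92 + (-191) = 249.92 mireds.
T_out = 10⁶/249.92 = 4001.3 K → 4000 K.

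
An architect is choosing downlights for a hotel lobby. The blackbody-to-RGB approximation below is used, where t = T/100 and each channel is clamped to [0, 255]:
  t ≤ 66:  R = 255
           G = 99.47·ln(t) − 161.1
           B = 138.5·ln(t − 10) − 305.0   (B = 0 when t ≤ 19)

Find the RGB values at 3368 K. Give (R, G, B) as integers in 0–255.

t = 3368/100 = 33.68; the t ≤ 66 branch applies.
R = 255 by definition for t ≤ 66.
G = 99.47·ln 33.68 − 161.1 = 99.47·3.5169 − 161.1 = 188.726.
B = 138.5·ln(33.68 − 10) − 305.0 = 138.5·ln 23.68 − 305.0 = 138.5·3.1646 − 305.0 = 133.301.
Rounded: (255, 189, 133).

(255, 189, 133)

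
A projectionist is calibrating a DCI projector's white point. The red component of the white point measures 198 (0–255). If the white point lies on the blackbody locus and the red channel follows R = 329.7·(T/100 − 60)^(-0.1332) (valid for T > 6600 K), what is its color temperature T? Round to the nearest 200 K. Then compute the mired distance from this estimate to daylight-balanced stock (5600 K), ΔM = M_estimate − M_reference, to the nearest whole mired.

(t − 60)^(-0.1332) = 198/329.7 = 0.60055.
t − 60 = 0.60055^(1/-0.1332) = 0.60055^(-7.508) = 45.980, so t = 105.980.
T = 100·t = 10598 K → 10600 K to the nearest 200 K.
M_estimate = 10⁶/10600 = 94.34; M_reference = 10⁶/5600 = 178.57.
ΔM = 94.34 − 178.57 = -84.23 → -84 mireds.

-84 mireds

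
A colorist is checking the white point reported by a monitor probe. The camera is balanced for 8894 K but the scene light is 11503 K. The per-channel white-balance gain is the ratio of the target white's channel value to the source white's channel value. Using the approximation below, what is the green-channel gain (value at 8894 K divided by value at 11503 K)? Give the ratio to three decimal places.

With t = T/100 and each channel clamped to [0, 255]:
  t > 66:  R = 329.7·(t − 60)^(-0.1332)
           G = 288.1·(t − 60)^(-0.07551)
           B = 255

1.050

At 11503 K (t = 115.03):
  G = 288.1·(115.03 − 60)^(-0.07551) = 288.1·55.03^(-0.07551) = 288.1·0.73887 = 212.868.
At 8894 K (t = 88.94):
  G = 288.1·(88.94 − 60)^(-0.07551) = 288.1·28.94^(-0.07551) = 288.1·0.77561 = 223.453.
Gain = 223.453 / 212.868 = 1.0497 → 1.050.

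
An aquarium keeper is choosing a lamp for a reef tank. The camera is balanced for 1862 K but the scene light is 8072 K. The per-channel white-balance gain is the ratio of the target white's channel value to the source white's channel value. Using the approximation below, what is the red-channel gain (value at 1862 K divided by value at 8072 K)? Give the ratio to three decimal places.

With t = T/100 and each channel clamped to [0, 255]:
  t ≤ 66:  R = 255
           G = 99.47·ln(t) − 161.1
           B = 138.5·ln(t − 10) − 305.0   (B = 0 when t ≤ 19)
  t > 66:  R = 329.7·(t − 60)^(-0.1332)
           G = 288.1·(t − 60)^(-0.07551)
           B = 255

1.158

At 8072 K (t = 80.72):
  R = 329.7·(80.72 − 60)^(-0.1332) = 329.7·20.72^(-0.1332) = 329.7·0.66782 = 220.179.
At 1862 K (t = 18.62):
  R = 255 by definition for t ≤ 66.
Gain = 255.000 / 220.179 = 1.1581 → 1.158.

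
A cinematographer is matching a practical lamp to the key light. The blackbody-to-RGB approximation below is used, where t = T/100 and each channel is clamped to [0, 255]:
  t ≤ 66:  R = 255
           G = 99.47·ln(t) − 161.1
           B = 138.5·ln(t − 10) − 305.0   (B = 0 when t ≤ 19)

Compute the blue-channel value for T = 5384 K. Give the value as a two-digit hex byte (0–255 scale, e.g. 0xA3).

0xDB

t = 5384/100 = 53.84; the t ≤ 66 branch applies.
B = 138.5·ln(53.84 − 10) − 305.0 = 138.5·ln 43.84 − 305.0 = 138.5·3.7805 − 305.0 = 218.606.
Rounded: 219; in hex, 0xDB.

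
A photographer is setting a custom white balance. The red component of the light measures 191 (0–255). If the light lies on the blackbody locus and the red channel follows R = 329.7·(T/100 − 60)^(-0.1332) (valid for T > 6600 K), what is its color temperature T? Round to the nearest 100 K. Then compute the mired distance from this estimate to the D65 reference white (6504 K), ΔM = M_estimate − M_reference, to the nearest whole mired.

-70 mireds

(t − 60)^(-0.1332) = 191/329.7 = 0.57931.
t − 60 = 0.57931^(1/-0.1332) = 0.57931^(-7.508) = 60.245, so t = 120.245.
T = 100·t = 12025 K → 12000 K to the nearest 100 K.
M_estimate = 10⁶/12000 = 83.33; M_reference = 10⁶/6504 = 153.75.
ΔM = 83.33 − 153.75 = -70.42 → -70 mireds.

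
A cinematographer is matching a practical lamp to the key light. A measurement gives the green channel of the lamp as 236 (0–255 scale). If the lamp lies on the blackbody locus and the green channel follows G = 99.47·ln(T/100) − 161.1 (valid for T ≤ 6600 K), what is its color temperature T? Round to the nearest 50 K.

5400 K

ln t = (236 + 161.1) / 99.47 = 3.9922.
t = e^3.9922 = 54.172.
T = 100·t = 5417 K → 5400 K to the nearest 50 K.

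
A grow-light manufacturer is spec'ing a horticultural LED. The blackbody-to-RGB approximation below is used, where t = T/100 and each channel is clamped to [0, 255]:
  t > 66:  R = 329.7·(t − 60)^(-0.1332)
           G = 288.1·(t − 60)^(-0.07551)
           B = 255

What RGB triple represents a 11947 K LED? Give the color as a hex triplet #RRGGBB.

#BFD4FF

t = 11947/100 = 119.47; the t > 66 branch applies.
R = 329.7·(119.47 − 60)^(-0.1332) = 329.7·59.47^(-0.1332) = 329.7·0.58031 = 191.330.
G = 288.1·(119.47 − 60)^(-0.07551) = 288.1·59.47^(-0.07551) = 288.1·0.73455 = 211.625.
B = 255 by definition for t > 66.
Rounded: (191, 212, 255).
In hex: #BFD4FF.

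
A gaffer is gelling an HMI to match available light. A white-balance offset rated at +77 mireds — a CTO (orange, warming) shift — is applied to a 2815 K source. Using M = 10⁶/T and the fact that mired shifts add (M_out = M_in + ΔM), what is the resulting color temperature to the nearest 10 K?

2310 K

M_in = 10⁶/2815 = 355.24 mireds.
M_out = 355.24 + (+77) = 432.24 mireds.
T_out = 10⁶/432.24 = 2313.5 K → 2310 K.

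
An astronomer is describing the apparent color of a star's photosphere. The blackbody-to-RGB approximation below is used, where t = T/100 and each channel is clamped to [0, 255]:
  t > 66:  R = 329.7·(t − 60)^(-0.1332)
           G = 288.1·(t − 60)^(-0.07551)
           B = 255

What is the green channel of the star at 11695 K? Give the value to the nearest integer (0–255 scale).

212

t = 11695/100 = 116.95; the t > 66 branch applies.
G = 288.1·(116.95 − 60)^(-0.07551) = 288.1·56.95^(-0.07551) = 288.1·0.73696 = 212.318.
Rounded: 212.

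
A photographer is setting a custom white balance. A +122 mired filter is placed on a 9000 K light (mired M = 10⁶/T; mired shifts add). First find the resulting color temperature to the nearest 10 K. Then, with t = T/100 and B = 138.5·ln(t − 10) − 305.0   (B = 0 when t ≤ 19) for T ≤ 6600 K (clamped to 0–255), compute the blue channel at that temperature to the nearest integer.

179

M_in = 10⁶/9000 = 111.11; M_out = 111.11 + (+122) = 233.11.
T_out = 10⁶/233.11 = 4289.8 K → 4290 K; t = 42.9.
B = 138.5·ln(42.9 − 10) − 305.0 = 138.5·ln 32.9 − 305.0 = 138.5·3.4935 − 305.0 = 178.846.
Rounded: 179.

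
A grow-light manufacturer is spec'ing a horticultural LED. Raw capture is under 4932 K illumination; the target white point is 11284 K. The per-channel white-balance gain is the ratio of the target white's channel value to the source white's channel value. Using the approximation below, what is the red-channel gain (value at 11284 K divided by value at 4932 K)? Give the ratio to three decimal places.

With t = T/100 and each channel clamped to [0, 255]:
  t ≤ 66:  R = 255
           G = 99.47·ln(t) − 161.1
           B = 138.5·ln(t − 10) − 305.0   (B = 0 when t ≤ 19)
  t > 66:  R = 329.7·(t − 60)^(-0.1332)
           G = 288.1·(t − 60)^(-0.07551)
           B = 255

At 4932 K (t = 49.32):
  R = 255 by definition for t ≤ 66.
At 11284 K (t = 112.84):
  R = 329.7·(112.84 − 60)^(-0.1332) = 329.7·52.84^(-0.1332) = 329.7·0.58952 = 194.366.
Gain = 194.366 / 255.000 = 0.7622 → 0.762.

0.762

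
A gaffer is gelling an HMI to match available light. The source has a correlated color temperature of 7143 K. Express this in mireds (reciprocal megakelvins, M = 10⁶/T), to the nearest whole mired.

M = 10⁶ / 7143 = 139.997 → 140 mireds.

140 mireds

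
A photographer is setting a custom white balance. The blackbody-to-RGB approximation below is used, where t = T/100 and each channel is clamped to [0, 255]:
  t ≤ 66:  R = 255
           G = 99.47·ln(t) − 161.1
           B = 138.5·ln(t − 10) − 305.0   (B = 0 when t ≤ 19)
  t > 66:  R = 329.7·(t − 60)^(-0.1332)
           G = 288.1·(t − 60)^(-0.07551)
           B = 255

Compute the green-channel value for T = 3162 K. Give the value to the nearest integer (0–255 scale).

t = 3162/100 = 31.62; the t ≤ 66 branch applies.
G = 99.47·ln 31.62 − 161.1 = 99.47·3.4538 − 161.1 = 182.448.
Rounded: 182.

182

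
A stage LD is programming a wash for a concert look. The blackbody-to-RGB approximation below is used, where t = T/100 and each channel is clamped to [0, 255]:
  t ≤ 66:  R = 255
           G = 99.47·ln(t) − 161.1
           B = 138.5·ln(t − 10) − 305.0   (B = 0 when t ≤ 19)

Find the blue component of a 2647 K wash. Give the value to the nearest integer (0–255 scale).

t = 2647/100 = 26.47; the t ≤ 66 branch applies.
B = 138.5·ln(26.47 − 10) − 305.0 = 138.5·ln 16.47 − 305.0 = 138.5·2.8015 − 305.0 = 83.013.
Rounded: 83.

83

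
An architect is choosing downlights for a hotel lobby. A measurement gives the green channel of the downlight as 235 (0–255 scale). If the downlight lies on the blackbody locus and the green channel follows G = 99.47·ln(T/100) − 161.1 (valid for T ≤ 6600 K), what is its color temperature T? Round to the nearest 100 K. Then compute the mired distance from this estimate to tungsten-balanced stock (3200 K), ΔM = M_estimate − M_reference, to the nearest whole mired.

ln t = (235 + 161.1) / 99.47 = 3.9821.
t = e^3.9821 = 53.630.
T = 100·t = 5363 K → 5400 K to the nearest 100 K.
M_estimate = 10⁶/5400 = 185.19; M_reference = 10⁶/3200 = 312.50.
ΔM = 185.19 − 312.50 = -127.31 → -127 mireds.

-127 mireds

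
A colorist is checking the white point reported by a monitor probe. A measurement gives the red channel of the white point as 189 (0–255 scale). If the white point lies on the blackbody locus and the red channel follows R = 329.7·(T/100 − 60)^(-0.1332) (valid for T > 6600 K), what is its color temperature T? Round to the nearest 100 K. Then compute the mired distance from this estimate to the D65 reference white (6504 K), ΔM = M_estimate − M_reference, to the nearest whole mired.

-74 mireds

(t − 60)^(-0.1332) = 189/329.7 = 0.57325.
t − 60 = 0.57325^(1/-0.1332) = 0.57325^(-7.508) = 65.199, so t = 125.199.
T = 100·t = 12520 K → 12500 K to the nearest 100 K.
M_estimate = 10⁶/12500 = 80.00; M_reference = 10⁶/6504 = 153.75.
ΔM = 80.00 − 153.75 = -73.75 → -74 mireds.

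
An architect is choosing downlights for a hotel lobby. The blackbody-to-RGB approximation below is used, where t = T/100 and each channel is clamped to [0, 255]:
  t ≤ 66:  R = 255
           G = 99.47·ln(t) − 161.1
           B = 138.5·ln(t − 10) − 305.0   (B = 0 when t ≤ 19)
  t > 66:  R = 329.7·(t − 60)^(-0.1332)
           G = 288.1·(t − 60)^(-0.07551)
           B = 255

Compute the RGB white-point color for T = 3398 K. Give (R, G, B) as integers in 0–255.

(255, 190, 135)

t = 3398/100 = 33.98; the t ≤ 66 branch applies.
R = 255 by definition for t ≤ 66.
G = 99.47·ln 33.98 − 161.1 = 99.47·3.5258 − 161.1 = 189.609.
B = 138.5·ln(33.98 − 10) − 305.0 = 138.5·ln 23.98 − 305.0 = 138.5·3.1772 − 305.0 = 135.045.
Rounded: (255, 190, 135).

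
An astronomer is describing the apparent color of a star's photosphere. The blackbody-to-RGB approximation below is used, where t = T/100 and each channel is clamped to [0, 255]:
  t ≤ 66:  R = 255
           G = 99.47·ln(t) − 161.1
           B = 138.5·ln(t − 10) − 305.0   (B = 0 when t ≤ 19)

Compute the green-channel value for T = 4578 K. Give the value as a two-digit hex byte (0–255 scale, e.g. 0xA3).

t = 4578/100 = 45.78; the t ≤ 66 branch applies.
G = 99.47·ln 45.78 − 161.1 = 99.47·3.8238 − 161.1 = 219.258.
Rounded: 219; in hex, 0xDB.

0xDB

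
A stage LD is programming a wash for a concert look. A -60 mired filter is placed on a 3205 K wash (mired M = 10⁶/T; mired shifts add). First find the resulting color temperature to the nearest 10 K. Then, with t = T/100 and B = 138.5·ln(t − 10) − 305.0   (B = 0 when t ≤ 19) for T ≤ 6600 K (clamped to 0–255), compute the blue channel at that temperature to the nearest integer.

M_in = 10⁶/3205 = 312.01; M_out = 312.01 + (-60) = 252.01.
T_out = 10⁶/252.01 = 3968.1 K → 3970 K; t = 39.7.
B = 138.5·ln(39.7 − 10) − 305.0 = 138.5·ln 29.7 − 305.0 = 138.5·3.3911 − 305.0 = 164.674.
Rounded: 165.

165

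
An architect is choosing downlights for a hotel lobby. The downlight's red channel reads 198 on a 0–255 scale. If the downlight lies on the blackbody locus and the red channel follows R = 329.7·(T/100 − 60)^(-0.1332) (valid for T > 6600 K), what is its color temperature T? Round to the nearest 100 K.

(t − 60)^(-0.1332) = 198/329.7 = 0.60055.
t − 60 = 0.60055^(1/-0.1332) = 0.60055^(-7.508) = 45.980, so t = 105.980.
T = 100·t = 10598 K → 10600 K to the nearest 100 K.

10600 K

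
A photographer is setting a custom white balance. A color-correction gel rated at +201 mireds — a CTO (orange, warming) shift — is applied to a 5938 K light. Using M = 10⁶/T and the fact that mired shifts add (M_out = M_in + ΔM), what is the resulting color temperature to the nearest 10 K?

M_in = 10⁶/5938 = 168.41 mireds.
M_out = 168.41 + (+201) = 369.41 mireds.
T_out = 10⁶/369.41 = 2707.0 K → 2710 K.

2710 K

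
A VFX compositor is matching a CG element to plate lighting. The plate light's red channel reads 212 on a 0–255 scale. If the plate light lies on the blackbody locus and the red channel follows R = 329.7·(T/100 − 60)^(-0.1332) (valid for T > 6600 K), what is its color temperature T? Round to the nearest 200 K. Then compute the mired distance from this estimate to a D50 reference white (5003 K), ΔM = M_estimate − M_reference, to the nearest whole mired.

(t − 60)^(-0.1332) = 212/329.7 = 0.64301.
t − 60 = 0.64301^(1/-0.1332) = 0.64301^(-7.508) = 27.530, so t = 87.530.
T = 100·t = 8753 K → 8800 K to the nearest 200 K.
M_estimate = 10⁶/8800 = 113.64; M_reference = 10⁶/5003 = 199.88.
ΔM = 113.64 − 199.88 = -86.24 → -86 mireds.

-86 mireds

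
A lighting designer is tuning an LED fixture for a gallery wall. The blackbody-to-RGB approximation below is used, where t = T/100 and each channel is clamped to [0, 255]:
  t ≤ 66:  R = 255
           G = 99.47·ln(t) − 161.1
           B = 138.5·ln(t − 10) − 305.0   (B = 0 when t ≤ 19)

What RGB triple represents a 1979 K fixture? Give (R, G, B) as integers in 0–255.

(255, 136, 11)

t = 1979/100 = 19.79; the t ≤ 66 branch applies.
R = 255 by definition for t ≤ 66.
G = 99.47·ln 19.79 − 161.1 = 99.47·2.9852 − 161.1 = 135.836.
B = 138.5·ln(19.79 − 10) − 305.0 = 138.5·ln 9.79 − 305.0 = 138.5·2.2814 − 305.0 = 10.969.
Rounded: (255, 136, 11).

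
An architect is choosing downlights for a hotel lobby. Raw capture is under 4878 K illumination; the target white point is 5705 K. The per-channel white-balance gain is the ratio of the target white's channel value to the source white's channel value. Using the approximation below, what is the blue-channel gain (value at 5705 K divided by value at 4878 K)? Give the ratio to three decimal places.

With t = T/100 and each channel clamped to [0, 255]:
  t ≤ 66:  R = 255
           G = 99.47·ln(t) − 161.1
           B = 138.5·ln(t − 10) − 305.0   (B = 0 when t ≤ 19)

1.133

At 4878 K (t = 48.78):
  B = 138.5·ln(48.78 − 10) − 305.0 = 138.5·ln 38.78 − 305.0 = 138.5·3.6579 − 305.0 = 201.620.
At 5705 K (t = 57.05):
  B = 138.5·ln(57.05 − 10) − 305.0 = 138.5·ln 47.05 − 305.0 = 138.5·3.8512 − 305.0 = 228.393.
Gain = 228.393 / 201.620 = 1.1328 → 1.133.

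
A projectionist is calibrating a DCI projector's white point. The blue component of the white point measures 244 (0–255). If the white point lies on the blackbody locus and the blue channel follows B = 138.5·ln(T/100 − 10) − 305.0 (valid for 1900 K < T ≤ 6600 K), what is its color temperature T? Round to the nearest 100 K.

6300 K

ln(t − 10) = (244 + 305.0) / 138.5 = 3.9639.
t − 10 = e^3.9639 = 52.662, so t = 62.662.
T = 100·t = 6266 K → 6300 K to the nearest 100 K.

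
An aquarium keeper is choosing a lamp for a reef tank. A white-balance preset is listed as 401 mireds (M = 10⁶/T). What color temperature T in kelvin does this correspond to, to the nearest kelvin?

2494 K

T = 10⁶ / 401 = 2493.77 K → 2494 K.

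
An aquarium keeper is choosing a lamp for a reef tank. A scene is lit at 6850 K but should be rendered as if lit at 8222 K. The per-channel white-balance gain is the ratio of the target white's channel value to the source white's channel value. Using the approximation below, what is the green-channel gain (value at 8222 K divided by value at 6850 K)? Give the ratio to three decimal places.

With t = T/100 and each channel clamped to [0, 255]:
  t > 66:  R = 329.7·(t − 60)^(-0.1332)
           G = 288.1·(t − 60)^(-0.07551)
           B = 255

At 6850 K (t = 68.5):
  G = 288.1·(68.5 − 60)^(-0.07551) = 288.1·8.5^(-0.07551) = 288.1·0.85078 = 245.111.
At 8222 K (t = 82.22):
  G = 288.1·(82.22 − 60)^(-0.07551) = 288.1·22.22^(-0.07551) = 288.1·0.79124 = 227.956.
Gain = 227.956 / 245.111 = 0.9300 → 0.930.

0.930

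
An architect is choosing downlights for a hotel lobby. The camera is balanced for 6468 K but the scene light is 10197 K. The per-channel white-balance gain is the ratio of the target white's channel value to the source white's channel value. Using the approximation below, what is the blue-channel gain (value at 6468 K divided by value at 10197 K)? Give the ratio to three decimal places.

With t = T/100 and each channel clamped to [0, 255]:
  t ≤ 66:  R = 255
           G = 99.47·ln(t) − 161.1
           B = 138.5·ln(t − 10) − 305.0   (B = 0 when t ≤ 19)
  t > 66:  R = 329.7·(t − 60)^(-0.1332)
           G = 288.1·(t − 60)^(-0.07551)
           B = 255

0.977

At 10197 K (t = 101.97):
  B = 255 by definition for t > 66.
At 6468 K (t = 64.68):
  B = 138.5·ln(64.68 − 10) − 305.0 = 138.5·ln 54.68 − 305.0 = 138.5·4.0015 − 305.0 = 249.207.
Gain = 249.207 / 255.000 = 0.9773 → 0.977.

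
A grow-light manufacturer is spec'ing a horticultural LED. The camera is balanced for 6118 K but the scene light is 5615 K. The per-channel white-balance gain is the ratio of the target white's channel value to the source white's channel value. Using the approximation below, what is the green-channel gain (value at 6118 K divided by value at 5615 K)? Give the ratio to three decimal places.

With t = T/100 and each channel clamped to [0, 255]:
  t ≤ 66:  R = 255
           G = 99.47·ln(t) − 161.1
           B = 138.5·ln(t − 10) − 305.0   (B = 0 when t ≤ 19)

At 5615 K (t = 56.15):
  G = 99.47·ln 56.15 − 161.1 = 99.47·4.0280 − 161.1 = 239.568.
At 6118 K (t = 61.18):
  G = 99.47·ln 61.18 − 161.1 = 99.47·4.1138 − 161.1 = 248.102.
Gain = 248.102 / 239.568 = 1.0356 → 1.036.

1.036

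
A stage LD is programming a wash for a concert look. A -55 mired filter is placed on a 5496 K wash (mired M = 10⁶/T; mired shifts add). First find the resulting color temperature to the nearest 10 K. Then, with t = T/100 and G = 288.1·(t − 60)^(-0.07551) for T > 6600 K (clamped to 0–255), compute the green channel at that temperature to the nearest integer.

231

M_in = 10⁶/5496 = 181.95; M_out = 181.95 + (-55) = 126.95.
T_out = 10⁶/126.95 = 7877.1 K → 7880 K; t = 78.8.
G = 288.1·(78.8 − 60)^(-0.07551) = 288.1·18.8^(-0.07551) = 288.1·0.80129 = 230.851.
Rounded: 231.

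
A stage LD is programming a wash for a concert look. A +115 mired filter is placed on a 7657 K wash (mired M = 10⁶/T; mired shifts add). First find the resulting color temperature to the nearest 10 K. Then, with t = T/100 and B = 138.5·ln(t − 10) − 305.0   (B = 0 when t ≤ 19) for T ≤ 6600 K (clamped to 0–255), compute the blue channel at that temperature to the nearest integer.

M_in = 10⁶/7657 = 130.60; M_out = 130.60 + (+115) = 245.60.
T_out = 10⁶/245.60 = 4071.7 K → 4070 K; t = 40.7.
B = 138.5·ln(40.7 − 10) − 305.0 = 138.5·ln 30.7 − 305.0 = 138.5·3.4243 − 305.0 = 169.260.
Rounded: 169.

169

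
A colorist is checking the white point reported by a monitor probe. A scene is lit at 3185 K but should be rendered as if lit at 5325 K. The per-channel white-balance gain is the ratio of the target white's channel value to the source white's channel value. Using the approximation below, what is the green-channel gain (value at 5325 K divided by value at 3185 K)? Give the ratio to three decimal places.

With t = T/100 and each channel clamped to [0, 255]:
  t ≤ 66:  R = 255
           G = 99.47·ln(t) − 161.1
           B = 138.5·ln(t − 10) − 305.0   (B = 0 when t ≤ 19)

At 3185 K (t = 31.85):
  G = 99.47·ln 31.85 − 161.1 = 99.47·3.4610 − 161.1 = 183.169.
At 5325 K (t = 53.25):
  G = 99.47·ln 53.25 − 161.1 = 99.47·3.9750 − 161.1 = 234.293.
Gain = 234.293 / 183.169 = 1.2791 → 1.279.

1.279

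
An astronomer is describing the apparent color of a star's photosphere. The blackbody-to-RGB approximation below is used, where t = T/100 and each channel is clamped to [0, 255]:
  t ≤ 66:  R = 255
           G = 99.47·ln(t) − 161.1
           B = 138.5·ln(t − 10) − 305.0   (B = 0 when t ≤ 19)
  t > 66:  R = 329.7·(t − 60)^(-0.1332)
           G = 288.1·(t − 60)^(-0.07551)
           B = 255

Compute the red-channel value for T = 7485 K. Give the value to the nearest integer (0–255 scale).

230

t = 7485/100 = 74.85; the t > 66 branch applies.
R = 329.7·(74.85 − 60)^(-0.1332) = 329.7·14.85^(-0.1332) = 329.7·0.69811 = 230.168.
Rounded: 230.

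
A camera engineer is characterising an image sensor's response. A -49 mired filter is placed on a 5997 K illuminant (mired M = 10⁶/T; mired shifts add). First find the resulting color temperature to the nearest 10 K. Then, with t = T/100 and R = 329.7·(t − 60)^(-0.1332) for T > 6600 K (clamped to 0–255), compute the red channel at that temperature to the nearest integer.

M_in = 10⁶/5997 = 166.75; M_out = 166.75 + (-49) = 117.75.
T_out = 10⁶/117.75 = 8492.6 K → 8490 K; t = 84.9.
R = 329.7·(84.9 − 60)^(-0.1332) = 329.7·24.9^(-0.1332) = 329.7·0.65167 = 214.855.
Rounded: 215.

215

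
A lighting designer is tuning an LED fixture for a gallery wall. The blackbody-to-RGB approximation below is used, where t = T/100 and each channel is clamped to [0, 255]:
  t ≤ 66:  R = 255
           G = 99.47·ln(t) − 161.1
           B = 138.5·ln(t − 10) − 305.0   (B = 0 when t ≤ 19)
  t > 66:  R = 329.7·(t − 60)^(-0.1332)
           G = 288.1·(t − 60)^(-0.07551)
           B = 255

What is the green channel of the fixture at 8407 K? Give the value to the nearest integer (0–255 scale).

t = 8407/100 = 84.07; the t > 66 branch applies.
G = 288.1·(84.07 − 60)^(-0.07551) = 288.1·24.07^(-0.07551) = 288.1·0.78647 = 226.583.
Rounded: 227.

227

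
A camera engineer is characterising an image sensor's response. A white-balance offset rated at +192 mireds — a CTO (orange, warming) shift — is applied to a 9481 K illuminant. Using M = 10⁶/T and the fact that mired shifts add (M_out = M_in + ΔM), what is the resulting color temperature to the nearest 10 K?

M_in = 10⁶/9481 = 105.47 mireds.
M_out = 105.47 + (+192) = 297.47 mireds.
T_out = 10⁶/297.47 = 3361.6 K → 3360 K.

3360 K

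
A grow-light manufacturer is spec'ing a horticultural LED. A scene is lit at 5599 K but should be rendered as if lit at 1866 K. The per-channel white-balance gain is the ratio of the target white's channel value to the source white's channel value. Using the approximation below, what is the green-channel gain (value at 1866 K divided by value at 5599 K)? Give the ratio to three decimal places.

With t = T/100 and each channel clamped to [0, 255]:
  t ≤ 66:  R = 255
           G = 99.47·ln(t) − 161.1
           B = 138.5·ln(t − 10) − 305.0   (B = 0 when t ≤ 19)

0.543

At 5599 K (t = 55.99):
  G = 99.47·ln 55.99 − 161.1 = 99.47·4.0252 − 161.1 = 239.284.
At 1866 K (t = 18.66):
  G = 99.47·ln 18.66 − 161.1 = 99.47·2.9264 − 161.1 = 129.987.
Gain = 129.987 / 239.284 = 0.5432 → 0.543.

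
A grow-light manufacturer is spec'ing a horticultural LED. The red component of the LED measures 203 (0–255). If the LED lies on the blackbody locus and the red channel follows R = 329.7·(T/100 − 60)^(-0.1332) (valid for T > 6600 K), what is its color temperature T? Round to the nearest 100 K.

(t − 60)^(-0.1332) = 203/329.7 = 0.61571.
t − 60 = 0.61571^(1/-0.1332) = 0.61571^(-7.508) = 38.129, so t = 98.129.
T = 100·t = 9813 K → 9800 K to the nearest 100 K.

9800 K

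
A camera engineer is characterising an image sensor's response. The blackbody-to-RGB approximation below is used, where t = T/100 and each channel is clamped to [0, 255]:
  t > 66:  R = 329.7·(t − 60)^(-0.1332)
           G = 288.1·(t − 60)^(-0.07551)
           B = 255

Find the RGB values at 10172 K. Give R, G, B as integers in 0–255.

R=201, G=217, B=255

t = 10172/100 = 101.72; the t > 66 branch applies.
R = 329.7·(101.72 − 60)^(-0.1332) = 329.7·41.72^(-0.1332) = 329.7·0.60837 = 200.581.
G = 288.1·(101.72 − 60)^(-0.07551) = 288.1·41.72^(-0.07551) = 288.1·0.75448 = 217.366.
B = 255 by definition for t > 66.
Rounded: (201, 217, 255).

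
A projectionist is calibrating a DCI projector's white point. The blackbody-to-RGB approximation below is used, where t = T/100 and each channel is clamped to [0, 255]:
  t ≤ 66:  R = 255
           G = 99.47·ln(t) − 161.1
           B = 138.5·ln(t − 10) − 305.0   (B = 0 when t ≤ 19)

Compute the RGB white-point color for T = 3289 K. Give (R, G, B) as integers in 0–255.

t = 3289/100 = 32.89; the t ≤ 66 branch applies.
R = 255 by definition for t ≤ 66.
G = 99.47·ln 32.89 − 161.1 = 99.47·3.4932 − 161.1 = 186.365.
B = 138.5·ln(32.89 − 10) − 305.0 = 138.5·ln 22.89 − 305.0 = 138.5·3.1307 − 305.0 = 128.602.
Rounded: (255, 186, 129).

(255, 186, 129)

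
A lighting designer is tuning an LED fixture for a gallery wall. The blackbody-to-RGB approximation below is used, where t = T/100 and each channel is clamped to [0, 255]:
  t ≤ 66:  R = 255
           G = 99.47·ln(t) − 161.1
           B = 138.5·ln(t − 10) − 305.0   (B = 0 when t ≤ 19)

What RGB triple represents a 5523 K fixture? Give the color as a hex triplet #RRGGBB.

t = 5523/100 = 55.23; the t ≤ 66 branch applies.
R = 255 by definition for t ≤ 66.
G = 99.47·ln 55.23 − 161.1 = 99.47·4.0115 − 161.1 = 237.925.
B = 138.5·ln(55.23 − 10) − 305.0 = 138.5·ln 45.23 − 305.0 = 138.5·3.8118 − 305.0 = 222.929.
Rounded: (255, 238, 223).
In hex: #FFEEDF.

#FFEEDF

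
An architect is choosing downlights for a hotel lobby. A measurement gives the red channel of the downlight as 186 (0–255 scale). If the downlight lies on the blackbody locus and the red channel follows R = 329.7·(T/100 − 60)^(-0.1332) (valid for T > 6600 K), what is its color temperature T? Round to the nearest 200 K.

(t − 60)^(-0.1332) = 186/329.7 = 0.56415.
t − 60 = 0.56415^(1/-0.1332) = 0.56415^(-7.508) = 73.521, so t = 133.521.
T = 100·t = 13352 K → 13400 K to the nearest 200 K.

13400 K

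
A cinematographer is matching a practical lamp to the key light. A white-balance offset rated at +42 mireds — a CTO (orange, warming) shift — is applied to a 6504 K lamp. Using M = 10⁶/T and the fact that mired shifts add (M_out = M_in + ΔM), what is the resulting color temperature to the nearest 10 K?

M_in = 10⁶/6504 = 153.75 mireds.
M_out = 153.75 + (+42) = 195.75 mireds.
T_out = 10⁶/195.75 = 5108.5 K → 5110 K.

5110 K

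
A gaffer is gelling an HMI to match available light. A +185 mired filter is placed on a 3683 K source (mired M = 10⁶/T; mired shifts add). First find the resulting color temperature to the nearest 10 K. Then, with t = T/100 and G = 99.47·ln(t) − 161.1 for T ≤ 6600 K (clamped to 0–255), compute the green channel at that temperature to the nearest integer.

146

M_in = 10⁶/3683 = 271.52; M_out = 271.52 + (+185) = 456.52.
T_out = 10⁶/456.52 = 2190.5 K → 2190 K; t = 21.9.
G = 99.47·ln 21.9 − 161.1 = 99.47·3.0865 − 161.1 = 145.913.
Rounded: 146.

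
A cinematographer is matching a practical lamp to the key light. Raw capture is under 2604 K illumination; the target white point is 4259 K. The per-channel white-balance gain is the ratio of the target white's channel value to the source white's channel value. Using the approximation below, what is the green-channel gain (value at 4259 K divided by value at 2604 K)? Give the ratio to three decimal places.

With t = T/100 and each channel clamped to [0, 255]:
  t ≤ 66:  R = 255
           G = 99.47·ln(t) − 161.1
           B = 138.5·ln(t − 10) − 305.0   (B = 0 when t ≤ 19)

At 2604 K (t = 26.04):
  G = 99.47·ln 26.04 − 161.1 = 99.47·3.2596 − 161.1 = 163.136.
At 4259 K (t = 42.59):
  G = 99.47·ln 42.59 − 161.1 = 99.47·3.7516 − 161.1 = 212.074.
Gain = 212.074 / 163.136 = 1.3000 → 1.300.

1.300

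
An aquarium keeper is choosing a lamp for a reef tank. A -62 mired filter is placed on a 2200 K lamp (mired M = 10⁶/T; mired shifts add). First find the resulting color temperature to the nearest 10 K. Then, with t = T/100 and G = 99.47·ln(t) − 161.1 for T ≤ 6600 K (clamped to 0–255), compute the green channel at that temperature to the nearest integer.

161

M_in = 10⁶/2200 = 454.55; M_out = 454.55 + (-62) = 392.55.
T_out = 10⁶/392.55 = 2547.5 K → 2550 K; t = 25.5.
G = 99.47·ln 25.5 − 161.1 = 99.47·3.2387 − 161.1 = 161.051.
Rounded: 161.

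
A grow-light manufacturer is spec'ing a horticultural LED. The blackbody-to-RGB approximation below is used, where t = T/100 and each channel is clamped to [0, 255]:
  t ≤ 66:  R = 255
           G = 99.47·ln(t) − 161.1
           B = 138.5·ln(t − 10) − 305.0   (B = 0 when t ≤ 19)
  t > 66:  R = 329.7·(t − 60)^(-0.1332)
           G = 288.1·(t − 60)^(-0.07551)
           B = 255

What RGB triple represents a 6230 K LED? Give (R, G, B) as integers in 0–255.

(255, 250, 243)

t = 6230/100 = 62.3; the t ≤ 66 branch applies.
R = 255 by definition for t ≤ 66.
G = 99.47·ln 62.3 − 161.1 = 99.47·4.1320 − 161.1 = 249.906.
B = 138.5·ln(62.3 − 10) − 305.0 = 138.5·ln 52.3 − 305.0 = 138.5·3.9570 − 305.0 = 243.044.
Rounded: (255, 250, 243).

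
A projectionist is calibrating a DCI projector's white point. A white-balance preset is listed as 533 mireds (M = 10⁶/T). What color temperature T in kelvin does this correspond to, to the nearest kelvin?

T = 10⁶ / 533 = 1876.17 K → 1876 K.

1876 K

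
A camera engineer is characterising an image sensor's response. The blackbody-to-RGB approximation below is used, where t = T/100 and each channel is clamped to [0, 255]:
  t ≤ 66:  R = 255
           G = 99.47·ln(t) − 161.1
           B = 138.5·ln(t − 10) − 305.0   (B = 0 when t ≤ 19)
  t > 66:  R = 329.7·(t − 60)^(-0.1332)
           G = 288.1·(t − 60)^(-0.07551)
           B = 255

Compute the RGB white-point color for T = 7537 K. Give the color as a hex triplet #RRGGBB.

t = 7537/100 = 75.37; the t > 66 branch applies.
R = 329.7·(75.37 − 60)^(-0.1332) = 329.7·15.37^(-0.1332) = 329.7·0.69492 = 229.115.
G = 288.1·(75.37 − 60)^(-0.07551) = 288.1·15.37^(-0.07551) = 288.1·0.81357 = 234.389.
B = 255 by definition for t > 66.
Rounded: (229, 234, 255).
In hex: #E5EAFF.

#E5EAFF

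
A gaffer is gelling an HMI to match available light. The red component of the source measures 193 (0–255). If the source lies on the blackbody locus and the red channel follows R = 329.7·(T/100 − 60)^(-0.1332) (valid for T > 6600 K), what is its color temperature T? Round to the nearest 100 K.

(t − 60)^(-0.1332) = 193/329.7 = 0.58538.
t − 60 = 0.58538^(1/-0.1332) = 0.58538^(-7.508) = 55.713, so t = 115.713.
T = 100·t = 11571 K → 11600 K to the nearest 100 K.

11600 K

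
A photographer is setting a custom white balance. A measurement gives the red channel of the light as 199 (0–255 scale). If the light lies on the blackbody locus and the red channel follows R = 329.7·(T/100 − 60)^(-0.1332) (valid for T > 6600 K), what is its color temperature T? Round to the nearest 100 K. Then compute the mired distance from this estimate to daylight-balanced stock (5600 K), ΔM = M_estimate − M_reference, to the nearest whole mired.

-82 mireds

(t − 60)^(-0.1332) = 199/329.7 = 0.60358.
t − 60 = 0.60358^(1/-0.1332) = 0.60358^(-7.508) = 44.273, so t = 104.273.
T = 100·t = 10427 K → 10400 K to the nearest 100 K.
M_estimate = 10⁶/10400 = 96.15; M_reference = 10⁶/5600 = 178.57.
ΔM = 96.15 − 178.57 = -82.42 → -82 mireds.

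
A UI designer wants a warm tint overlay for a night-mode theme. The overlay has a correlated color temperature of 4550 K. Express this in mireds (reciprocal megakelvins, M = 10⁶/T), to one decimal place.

M = 10⁶ / 4550 = 219.780 → 219.8 mireds.

219.8 mireds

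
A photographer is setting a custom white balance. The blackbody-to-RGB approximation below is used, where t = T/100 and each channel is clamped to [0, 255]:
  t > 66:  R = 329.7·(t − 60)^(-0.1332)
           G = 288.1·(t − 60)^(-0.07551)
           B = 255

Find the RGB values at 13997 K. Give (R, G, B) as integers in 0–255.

t = 13997/100 = 139.97; the t > 66 branch applies.
R = 329.7·(139.97 − 60)^(-0.1332) = 329.7·79.97^(-0.1332) = 329.7·0.55787 = 183.929.
G = 288.1·(139.97 − 60)^(-0.07551) = 288.1·79.97^(-0.07551) = 288.1·0.71831 = 206.944.
B = 255 by definition for t > 66.
Rounded: (184, 207, 255).

(184, 207, 255)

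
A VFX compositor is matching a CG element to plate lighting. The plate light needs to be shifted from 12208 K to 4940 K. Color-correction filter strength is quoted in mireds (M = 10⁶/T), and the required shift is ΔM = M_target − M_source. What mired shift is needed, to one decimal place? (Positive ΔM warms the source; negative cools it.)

M_source = 10⁶/12208 = 81.913; M_target = 10⁶/4940 = 202.429.
ΔM = 202.429 − 81.913 = 120.516 → +120.5 mireds, a warming shift.

+120.5 mireds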